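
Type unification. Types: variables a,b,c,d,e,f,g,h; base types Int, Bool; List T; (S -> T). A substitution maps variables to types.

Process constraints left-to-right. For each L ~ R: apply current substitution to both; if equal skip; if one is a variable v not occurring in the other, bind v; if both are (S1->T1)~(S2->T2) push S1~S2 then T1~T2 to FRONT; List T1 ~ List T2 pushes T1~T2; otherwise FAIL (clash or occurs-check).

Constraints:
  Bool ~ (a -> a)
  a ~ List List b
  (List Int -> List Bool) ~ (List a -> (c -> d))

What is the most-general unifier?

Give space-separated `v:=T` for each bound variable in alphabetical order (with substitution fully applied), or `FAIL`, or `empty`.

step 1: unify Bool ~ (a -> a)  [subst: {-} | 2 pending]
  clash: Bool vs (a -> a)

Answer: FAIL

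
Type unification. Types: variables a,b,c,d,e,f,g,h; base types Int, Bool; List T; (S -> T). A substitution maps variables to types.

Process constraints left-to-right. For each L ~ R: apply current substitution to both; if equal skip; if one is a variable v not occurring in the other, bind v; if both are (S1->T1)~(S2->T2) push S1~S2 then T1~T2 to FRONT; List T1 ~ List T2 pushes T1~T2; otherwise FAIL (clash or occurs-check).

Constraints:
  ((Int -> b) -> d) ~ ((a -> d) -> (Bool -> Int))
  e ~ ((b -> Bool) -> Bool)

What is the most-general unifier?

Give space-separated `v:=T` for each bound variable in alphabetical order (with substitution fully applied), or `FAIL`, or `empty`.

step 1: unify ((Int -> b) -> d) ~ ((a -> d) -> (Bool -> Int))  [subst: {-} | 1 pending]
  -> decompose arrow: push (Int -> b)~(a -> d), d~(Bool -> Int)
step 2: unify (Int -> b) ~ (a -> d)  [subst: {-} | 2 pending]
  -> decompose arrow: push Int~a, b~d
step 3: unify Int ~ a  [subst: {-} | 3 pending]
  bind a := Int
step 4: unify b ~ d  [subst: {a:=Int} | 2 pending]
  bind b := d
step 5: unify d ~ (Bool -> Int)  [subst: {a:=Int, b:=d} | 1 pending]
  bind d := (Bool -> Int)
step 6: unify e ~ (((Bool -> Int) -> Bool) -> Bool)  [subst: {a:=Int, b:=d, d:=(Bool -> Int)} | 0 pending]
  bind e := (((Bool -> Int) -> Bool) -> Bool)

Answer: a:=Int b:=(Bool -> Int) d:=(Bool -> Int) e:=(((Bool -> Int) -> Bool) -> Bool)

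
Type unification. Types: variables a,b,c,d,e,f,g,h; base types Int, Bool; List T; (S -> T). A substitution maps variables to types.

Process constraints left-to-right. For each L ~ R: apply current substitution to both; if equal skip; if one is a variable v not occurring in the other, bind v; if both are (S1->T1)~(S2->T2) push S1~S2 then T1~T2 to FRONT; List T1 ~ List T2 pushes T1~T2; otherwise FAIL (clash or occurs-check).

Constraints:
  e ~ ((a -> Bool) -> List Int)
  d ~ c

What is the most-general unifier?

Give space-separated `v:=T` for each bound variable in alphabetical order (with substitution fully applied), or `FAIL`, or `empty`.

step 1: unify e ~ ((a -> Bool) -> List Int)  [subst: {-} | 1 pending]
  bind e := ((a -> Bool) -> List Int)
step 2: unify d ~ c  [subst: {e:=((a -> Bool) -> List Int)} | 0 pending]
  bind d := c

Answer: d:=c e:=((a -> Bool) -> List Int)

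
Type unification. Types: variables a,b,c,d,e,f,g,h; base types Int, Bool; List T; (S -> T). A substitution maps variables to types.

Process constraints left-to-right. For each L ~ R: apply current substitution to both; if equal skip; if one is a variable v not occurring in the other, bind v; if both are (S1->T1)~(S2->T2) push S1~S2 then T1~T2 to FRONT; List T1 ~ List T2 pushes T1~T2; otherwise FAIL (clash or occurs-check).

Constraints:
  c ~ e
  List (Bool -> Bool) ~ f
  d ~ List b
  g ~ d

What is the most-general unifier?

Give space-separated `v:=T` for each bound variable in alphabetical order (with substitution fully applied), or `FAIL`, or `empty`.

Answer: c:=e d:=List b f:=List (Bool -> Bool) g:=List b

Derivation:
step 1: unify c ~ e  [subst: {-} | 3 pending]
  bind c := e
step 2: unify List (Bool -> Bool) ~ f  [subst: {c:=e} | 2 pending]
  bind f := List (Bool -> Bool)
step 3: unify d ~ List b  [subst: {c:=e, f:=List (Bool -> Bool)} | 1 pending]
  bind d := List b
step 4: unify g ~ List b  [subst: {c:=e, f:=List (Bool -> Bool), d:=List b} | 0 pending]
  bind g := List b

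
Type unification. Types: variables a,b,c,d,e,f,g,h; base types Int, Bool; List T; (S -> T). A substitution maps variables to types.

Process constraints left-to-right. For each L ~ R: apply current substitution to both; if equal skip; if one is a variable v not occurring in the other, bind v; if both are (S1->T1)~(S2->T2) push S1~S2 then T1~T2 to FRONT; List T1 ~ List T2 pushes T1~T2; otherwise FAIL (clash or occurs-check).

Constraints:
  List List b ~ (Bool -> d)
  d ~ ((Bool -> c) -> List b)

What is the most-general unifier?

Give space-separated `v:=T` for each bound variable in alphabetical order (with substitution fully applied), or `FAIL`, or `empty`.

Answer: FAIL

Derivation:
step 1: unify List List b ~ (Bool -> d)  [subst: {-} | 1 pending]
  clash: List List b vs (Bool -> d)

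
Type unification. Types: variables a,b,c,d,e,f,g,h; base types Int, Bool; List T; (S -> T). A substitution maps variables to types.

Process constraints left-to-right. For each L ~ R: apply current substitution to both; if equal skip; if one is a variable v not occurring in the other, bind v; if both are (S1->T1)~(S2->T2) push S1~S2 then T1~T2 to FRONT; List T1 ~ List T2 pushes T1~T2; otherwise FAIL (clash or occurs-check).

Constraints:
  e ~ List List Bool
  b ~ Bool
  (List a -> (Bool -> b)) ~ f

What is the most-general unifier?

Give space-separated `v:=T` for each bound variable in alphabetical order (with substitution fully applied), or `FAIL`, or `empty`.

Answer: b:=Bool e:=List List Bool f:=(List a -> (Bool -> Bool))

Derivation:
step 1: unify e ~ List List Bool  [subst: {-} | 2 pending]
  bind e := List List Bool
step 2: unify b ~ Bool  [subst: {e:=List List Bool} | 1 pending]
  bind b := Bool
step 3: unify (List a -> (Bool -> Bool)) ~ f  [subst: {e:=List List Bool, b:=Bool} | 0 pending]
  bind f := (List a -> (Bool -> Bool))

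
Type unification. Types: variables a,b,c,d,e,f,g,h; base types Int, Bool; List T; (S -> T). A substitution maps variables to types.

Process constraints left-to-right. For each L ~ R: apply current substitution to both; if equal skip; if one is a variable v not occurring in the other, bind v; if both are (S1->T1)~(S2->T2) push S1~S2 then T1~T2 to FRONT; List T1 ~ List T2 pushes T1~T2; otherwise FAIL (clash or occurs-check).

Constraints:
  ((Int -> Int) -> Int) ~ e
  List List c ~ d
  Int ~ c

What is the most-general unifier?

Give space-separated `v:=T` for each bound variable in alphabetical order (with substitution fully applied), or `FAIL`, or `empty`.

step 1: unify ((Int -> Int) -> Int) ~ e  [subst: {-} | 2 pending]
  bind e := ((Int -> Int) -> Int)
step 2: unify List List c ~ d  [subst: {e:=((Int -> Int) -> Int)} | 1 pending]
  bind d := List List c
step 3: unify Int ~ c  [subst: {e:=((Int -> Int) -> Int), d:=List List c} | 0 pending]
  bind c := Int

Answer: c:=Int d:=List List Int e:=((Int -> Int) -> Int)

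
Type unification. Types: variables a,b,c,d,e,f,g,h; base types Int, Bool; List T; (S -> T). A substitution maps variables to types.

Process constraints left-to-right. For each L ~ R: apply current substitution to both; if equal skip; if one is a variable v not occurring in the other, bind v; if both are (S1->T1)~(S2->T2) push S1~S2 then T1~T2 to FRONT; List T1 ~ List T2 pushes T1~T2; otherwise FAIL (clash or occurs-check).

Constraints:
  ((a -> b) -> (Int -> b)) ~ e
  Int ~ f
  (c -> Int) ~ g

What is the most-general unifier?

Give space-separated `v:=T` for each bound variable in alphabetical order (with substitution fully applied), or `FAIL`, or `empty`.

Answer: e:=((a -> b) -> (Int -> b)) f:=Int g:=(c -> Int)

Derivation:
step 1: unify ((a -> b) -> (Int -> b)) ~ e  [subst: {-} | 2 pending]
  bind e := ((a -> b) -> (Int -> b))
step 2: unify Int ~ f  [subst: {e:=((a -> b) -> (Int -> b))} | 1 pending]
  bind f := Int
step 3: unify (c -> Int) ~ g  [subst: {e:=((a -> b) -> (Int -> b)), f:=Int} | 0 pending]
  bind g := (c -> Int)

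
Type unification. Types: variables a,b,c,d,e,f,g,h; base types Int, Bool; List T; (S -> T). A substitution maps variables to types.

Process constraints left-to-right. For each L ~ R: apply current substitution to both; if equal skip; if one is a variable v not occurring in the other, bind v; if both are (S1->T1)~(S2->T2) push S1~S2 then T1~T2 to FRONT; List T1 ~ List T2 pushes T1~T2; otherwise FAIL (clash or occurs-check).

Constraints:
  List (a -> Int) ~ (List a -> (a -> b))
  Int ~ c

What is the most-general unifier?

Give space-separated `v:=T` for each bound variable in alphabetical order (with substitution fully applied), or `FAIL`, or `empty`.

Answer: FAIL

Derivation:
step 1: unify List (a -> Int) ~ (List a -> (a -> b))  [subst: {-} | 1 pending]
  clash: List (a -> Int) vs (List a -> (a -> b))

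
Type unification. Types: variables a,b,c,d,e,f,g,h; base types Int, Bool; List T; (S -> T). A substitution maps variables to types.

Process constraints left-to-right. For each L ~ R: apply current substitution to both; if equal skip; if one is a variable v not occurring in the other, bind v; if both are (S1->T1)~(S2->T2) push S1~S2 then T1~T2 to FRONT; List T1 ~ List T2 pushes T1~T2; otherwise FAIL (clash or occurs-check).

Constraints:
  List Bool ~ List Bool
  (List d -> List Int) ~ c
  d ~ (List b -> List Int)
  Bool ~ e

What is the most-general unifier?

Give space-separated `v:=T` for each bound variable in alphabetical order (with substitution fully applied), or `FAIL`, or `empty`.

step 1: unify List Bool ~ List Bool  [subst: {-} | 3 pending]
  -> identical, skip
step 2: unify (List d -> List Int) ~ c  [subst: {-} | 2 pending]
  bind c := (List d -> List Int)
step 3: unify d ~ (List b -> List Int)  [subst: {c:=(List d -> List Int)} | 1 pending]
  bind d := (List b -> List Int)
step 4: unify Bool ~ e  [subst: {c:=(List d -> List Int), d:=(List b -> List Int)} | 0 pending]
  bind e := Bool

Answer: c:=(List (List b -> List Int) -> List Int) d:=(List b -> List Int) e:=Bool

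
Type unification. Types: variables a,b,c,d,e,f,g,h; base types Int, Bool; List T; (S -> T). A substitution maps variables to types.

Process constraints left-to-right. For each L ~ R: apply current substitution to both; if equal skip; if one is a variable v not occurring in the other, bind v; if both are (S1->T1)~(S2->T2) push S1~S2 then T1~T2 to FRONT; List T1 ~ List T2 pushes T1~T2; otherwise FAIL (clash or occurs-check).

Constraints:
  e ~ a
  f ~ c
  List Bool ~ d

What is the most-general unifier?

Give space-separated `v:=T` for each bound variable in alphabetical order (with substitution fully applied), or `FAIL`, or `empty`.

Answer: d:=List Bool e:=a f:=c

Derivation:
step 1: unify e ~ a  [subst: {-} | 2 pending]
  bind e := a
step 2: unify f ~ c  [subst: {e:=a} | 1 pending]
  bind f := c
step 3: unify List Bool ~ d  [subst: {e:=a, f:=c} | 0 pending]
  bind d := List Bool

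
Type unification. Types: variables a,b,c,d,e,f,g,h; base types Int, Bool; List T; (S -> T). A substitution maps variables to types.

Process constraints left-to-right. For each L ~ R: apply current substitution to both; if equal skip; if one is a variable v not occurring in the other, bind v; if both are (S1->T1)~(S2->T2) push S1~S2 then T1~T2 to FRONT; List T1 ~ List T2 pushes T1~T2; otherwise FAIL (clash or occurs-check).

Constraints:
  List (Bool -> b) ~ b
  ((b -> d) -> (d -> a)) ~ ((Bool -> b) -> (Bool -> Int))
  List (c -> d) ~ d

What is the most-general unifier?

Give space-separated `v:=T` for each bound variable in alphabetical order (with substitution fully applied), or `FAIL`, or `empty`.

Answer: FAIL

Derivation:
step 1: unify List (Bool -> b) ~ b  [subst: {-} | 2 pending]
  occurs-check fail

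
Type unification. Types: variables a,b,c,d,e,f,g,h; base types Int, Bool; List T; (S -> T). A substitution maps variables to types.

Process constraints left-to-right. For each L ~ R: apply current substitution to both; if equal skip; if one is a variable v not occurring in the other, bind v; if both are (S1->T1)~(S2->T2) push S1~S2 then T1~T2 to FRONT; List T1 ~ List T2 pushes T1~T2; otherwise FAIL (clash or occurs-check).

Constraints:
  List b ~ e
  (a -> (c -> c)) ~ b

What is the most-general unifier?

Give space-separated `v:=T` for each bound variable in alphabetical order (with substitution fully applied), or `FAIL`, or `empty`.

step 1: unify List b ~ e  [subst: {-} | 1 pending]
  bind e := List b
step 2: unify (a -> (c -> c)) ~ b  [subst: {e:=List b} | 0 pending]
  bind b := (a -> (c -> c))

Answer: b:=(a -> (c -> c)) e:=List (a -> (c -> c))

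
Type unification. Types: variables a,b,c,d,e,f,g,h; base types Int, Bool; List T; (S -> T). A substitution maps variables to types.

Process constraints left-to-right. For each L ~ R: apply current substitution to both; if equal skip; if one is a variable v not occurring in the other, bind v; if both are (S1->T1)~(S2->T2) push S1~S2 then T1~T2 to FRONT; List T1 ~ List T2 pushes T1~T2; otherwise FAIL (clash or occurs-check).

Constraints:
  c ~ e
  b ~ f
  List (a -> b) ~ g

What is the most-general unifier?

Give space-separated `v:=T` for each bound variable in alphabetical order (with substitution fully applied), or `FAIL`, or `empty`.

Answer: b:=f c:=e g:=List (a -> f)

Derivation:
step 1: unify c ~ e  [subst: {-} | 2 pending]
  bind c := e
step 2: unify b ~ f  [subst: {c:=e} | 1 pending]
  bind b := f
step 3: unify List (a -> f) ~ g  [subst: {c:=e, b:=f} | 0 pending]
  bind g := List (a -> f)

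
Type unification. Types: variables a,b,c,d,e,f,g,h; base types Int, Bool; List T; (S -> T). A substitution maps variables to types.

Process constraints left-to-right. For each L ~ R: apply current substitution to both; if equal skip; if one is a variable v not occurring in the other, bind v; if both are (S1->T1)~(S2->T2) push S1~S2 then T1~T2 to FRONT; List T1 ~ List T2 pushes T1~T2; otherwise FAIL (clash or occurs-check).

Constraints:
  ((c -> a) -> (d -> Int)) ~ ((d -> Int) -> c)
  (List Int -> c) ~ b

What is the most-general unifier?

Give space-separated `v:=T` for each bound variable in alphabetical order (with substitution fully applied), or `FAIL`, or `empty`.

step 1: unify ((c -> a) -> (d -> Int)) ~ ((d -> Int) -> c)  [subst: {-} | 1 pending]
  -> decompose arrow: push (c -> a)~(d -> Int), (d -> Int)~c
step 2: unify (c -> a) ~ (d -> Int)  [subst: {-} | 2 pending]
  -> decompose arrow: push c~d, a~Int
step 3: unify c ~ d  [subst: {-} | 3 pending]
  bind c := d
step 4: unify a ~ Int  [subst: {c:=d} | 2 pending]
  bind a := Int
step 5: unify (d -> Int) ~ d  [subst: {c:=d, a:=Int} | 1 pending]
  occurs-check fail

Answer: FAIL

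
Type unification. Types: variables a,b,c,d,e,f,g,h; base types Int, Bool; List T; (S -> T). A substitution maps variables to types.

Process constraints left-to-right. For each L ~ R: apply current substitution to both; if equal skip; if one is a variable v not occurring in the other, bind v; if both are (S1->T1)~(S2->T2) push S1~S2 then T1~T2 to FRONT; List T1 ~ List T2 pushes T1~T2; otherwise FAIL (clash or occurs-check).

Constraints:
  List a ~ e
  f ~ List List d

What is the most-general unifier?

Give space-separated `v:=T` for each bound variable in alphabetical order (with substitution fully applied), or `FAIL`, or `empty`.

step 1: unify List a ~ e  [subst: {-} | 1 pending]
  bind e := List a
step 2: unify f ~ List List d  [subst: {e:=List a} | 0 pending]
  bind f := List List d

Answer: e:=List a f:=List List d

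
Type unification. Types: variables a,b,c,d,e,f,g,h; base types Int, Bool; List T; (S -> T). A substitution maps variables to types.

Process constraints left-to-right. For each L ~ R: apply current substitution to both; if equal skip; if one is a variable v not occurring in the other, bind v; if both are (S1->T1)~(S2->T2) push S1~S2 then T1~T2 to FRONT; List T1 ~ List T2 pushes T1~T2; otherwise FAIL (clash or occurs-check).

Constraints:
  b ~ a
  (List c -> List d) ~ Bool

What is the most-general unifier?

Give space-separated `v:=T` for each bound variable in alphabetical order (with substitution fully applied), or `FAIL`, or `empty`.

step 1: unify b ~ a  [subst: {-} | 1 pending]
  bind b := a
step 2: unify (List c -> List d) ~ Bool  [subst: {b:=a} | 0 pending]
  clash: (List c -> List d) vs Bool

Answer: FAIL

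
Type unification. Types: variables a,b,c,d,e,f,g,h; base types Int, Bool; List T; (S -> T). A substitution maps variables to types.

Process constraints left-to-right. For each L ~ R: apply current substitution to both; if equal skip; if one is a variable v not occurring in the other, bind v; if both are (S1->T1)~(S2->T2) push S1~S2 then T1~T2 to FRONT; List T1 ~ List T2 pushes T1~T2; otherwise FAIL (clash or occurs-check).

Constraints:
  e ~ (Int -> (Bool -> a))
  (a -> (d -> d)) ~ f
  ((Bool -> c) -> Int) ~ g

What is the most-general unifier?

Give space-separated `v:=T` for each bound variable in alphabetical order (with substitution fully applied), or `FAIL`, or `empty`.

step 1: unify e ~ (Int -> (Bool -> a))  [subst: {-} | 2 pending]
  bind e := (Int -> (Bool -> a))
step 2: unify (a -> (d -> d)) ~ f  [subst: {e:=(Int -> (Bool -> a))} | 1 pending]
  bind f := (a -> (d -> d))
step 3: unify ((Bool -> c) -> Int) ~ g  [subst: {e:=(Int -> (Bool -> a)), f:=(a -> (d -> d))} | 0 pending]
  bind g := ((Bool -> c) -> Int)

Answer: e:=(Int -> (Bool -> a)) f:=(a -> (d -> d)) g:=((Bool -> c) -> Int)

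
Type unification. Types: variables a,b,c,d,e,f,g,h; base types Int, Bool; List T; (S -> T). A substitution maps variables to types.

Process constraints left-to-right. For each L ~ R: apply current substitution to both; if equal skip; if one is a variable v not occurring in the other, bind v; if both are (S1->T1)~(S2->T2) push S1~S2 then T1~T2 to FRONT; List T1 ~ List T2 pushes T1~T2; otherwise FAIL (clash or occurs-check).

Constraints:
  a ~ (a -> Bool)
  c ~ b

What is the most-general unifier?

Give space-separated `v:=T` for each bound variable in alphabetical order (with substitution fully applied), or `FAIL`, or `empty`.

Answer: FAIL

Derivation:
step 1: unify a ~ (a -> Bool)  [subst: {-} | 1 pending]
  occurs-check fail: a in (a -> Bool)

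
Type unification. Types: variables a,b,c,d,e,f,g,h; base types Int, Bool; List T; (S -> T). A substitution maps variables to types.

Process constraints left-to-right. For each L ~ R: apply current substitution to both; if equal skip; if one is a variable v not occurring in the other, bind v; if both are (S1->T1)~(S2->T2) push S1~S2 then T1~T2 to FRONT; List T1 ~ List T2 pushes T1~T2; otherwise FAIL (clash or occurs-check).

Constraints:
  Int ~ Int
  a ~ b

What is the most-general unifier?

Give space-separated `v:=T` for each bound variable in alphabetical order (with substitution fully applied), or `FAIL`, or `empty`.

Answer: a:=b

Derivation:
step 1: unify Int ~ Int  [subst: {-} | 1 pending]
  -> identical, skip
step 2: unify a ~ b  [subst: {-} | 0 pending]
  bind a := b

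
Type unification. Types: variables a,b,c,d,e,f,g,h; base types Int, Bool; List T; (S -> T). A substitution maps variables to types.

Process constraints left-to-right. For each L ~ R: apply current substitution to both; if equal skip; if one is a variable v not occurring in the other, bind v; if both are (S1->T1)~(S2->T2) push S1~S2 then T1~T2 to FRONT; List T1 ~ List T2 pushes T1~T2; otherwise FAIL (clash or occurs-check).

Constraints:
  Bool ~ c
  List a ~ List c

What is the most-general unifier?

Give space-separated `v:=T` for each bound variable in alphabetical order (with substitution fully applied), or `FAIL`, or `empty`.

Answer: a:=Bool c:=Bool

Derivation:
step 1: unify Bool ~ c  [subst: {-} | 1 pending]
  bind c := Bool
step 2: unify List a ~ List Bool  [subst: {c:=Bool} | 0 pending]
  -> decompose List: push a~Bool
step 3: unify a ~ Bool  [subst: {c:=Bool} | 0 pending]
  bind a := Bool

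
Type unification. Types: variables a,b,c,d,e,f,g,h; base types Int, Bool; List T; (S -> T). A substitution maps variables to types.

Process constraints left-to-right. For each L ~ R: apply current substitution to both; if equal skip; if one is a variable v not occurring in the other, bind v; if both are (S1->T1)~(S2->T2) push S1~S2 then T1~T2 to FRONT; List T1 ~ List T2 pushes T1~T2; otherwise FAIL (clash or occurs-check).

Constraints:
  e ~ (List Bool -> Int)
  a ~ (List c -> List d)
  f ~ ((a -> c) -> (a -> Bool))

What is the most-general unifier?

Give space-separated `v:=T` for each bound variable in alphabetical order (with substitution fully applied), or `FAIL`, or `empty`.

step 1: unify e ~ (List Bool -> Int)  [subst: {-} | 2 pending]
  bind e := (List Bool -> Int)
step 2: unify a ~ (List c -> List d)  [subst: {e:=(List Bool -> Int)} | 1 pending]
  bind a := (List c -> List d)
step 3: unify f ~ (((List c -> List d) -> c) -> ((List c -> List d) -> Bool))  [subst: {e:=(List Bool -> Int), a:=(List c -> List d)} | 0 pending]
  bind f := (((List c -> List d) -> c) -> ((List c -> List d) -> Bool))

Answer: a:=(List c -> List d) e:=(List Bool -> Int) f:=(((List c -> List d) -> c) -> ((List c -> List d) -> Bool))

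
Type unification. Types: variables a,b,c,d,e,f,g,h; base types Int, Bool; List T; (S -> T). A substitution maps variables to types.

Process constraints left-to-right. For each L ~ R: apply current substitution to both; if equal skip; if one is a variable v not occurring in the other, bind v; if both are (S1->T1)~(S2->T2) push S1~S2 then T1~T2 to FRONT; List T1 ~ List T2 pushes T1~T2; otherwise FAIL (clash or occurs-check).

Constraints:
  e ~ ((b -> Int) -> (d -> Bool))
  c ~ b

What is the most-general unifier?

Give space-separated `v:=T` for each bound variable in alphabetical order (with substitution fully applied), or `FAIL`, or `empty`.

step 1: unify e ~ ((b -> Int) -> (d -> Bool))  [subst: {-} | 1 pending]
  bind e := ((b -> Int) -> (d -> Bool))
step 2: unify c ~ b  [subst: {e:=((b -> Int) -> (d -> Bool))} | 0 pending]
  bind c := b

Answer: c:=b e:=((b -> Int) -> (d -> Bool))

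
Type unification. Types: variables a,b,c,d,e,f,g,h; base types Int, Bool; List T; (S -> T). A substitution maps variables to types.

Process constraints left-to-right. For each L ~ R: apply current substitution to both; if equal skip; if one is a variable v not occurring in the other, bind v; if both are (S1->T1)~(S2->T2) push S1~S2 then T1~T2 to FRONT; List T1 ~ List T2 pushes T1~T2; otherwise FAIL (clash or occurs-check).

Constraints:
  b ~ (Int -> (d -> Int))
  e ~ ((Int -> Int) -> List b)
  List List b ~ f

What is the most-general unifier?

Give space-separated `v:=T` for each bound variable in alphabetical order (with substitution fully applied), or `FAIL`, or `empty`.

Answer: b:=(Int -> (d -> Int)) e:=((Int -> Int) -> List (Int -> (d -> Int))) f:=List List (Int -> (d -> Int))

Derivation:
step 1: unify b ~ (Int -> (d -> Int))  [subst: {-} | 2 pending]
  bind b := (Int -> (d -> Int))
step 2: unify e ~ ((Int -> Int) -> List (Int -> (d -> Int)))  [subst: {b:=(Int -> (d -> Int))} | 1 pending]
  bind e := ((Int -> Int) -> List (Int -> (d -> Int)))
step 3: unify List List (Int -> (d -> Int)) ~ f  [subst: {b:=(Int -> (d -> Int)), e:=((Int -> Int) -> List (Int -> (d -> Int)))} | 0 pending]
  bind f := List List (Int -> (d -> Int))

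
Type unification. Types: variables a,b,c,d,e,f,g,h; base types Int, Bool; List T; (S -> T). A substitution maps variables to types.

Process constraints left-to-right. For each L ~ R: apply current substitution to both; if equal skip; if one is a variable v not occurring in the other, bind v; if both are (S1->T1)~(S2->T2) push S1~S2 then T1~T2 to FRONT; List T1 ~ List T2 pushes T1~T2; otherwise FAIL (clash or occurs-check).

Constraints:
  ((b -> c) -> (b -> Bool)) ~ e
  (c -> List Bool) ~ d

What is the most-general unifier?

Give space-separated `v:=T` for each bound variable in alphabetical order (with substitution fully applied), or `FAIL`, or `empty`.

Answer: d:=(c -> List Bool) e:=((b -> c) -> (b -> Bool))

Derivation:
step 1: unify ((b -> c) -> (b -> Bool)) ~ e  [subst: {-} | 1 pending]
  bind e := ((b -> c) -> (b -> Bool))
step 2: unify (c -> List Bool) ~ d  [subst: {e:=((b -> c) -> (b -> Bool))} | 0 pending]
  bind d := (c -> List Bool)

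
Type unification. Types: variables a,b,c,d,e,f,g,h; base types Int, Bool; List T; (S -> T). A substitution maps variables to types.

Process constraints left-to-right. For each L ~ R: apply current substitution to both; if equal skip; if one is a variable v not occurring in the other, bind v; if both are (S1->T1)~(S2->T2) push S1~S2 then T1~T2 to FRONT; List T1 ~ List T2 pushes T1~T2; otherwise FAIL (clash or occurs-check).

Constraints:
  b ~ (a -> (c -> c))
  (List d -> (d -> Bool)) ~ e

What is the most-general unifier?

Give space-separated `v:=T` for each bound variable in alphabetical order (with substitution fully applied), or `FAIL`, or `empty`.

Answer: b:=(a -> (c -> c)) e:=(List d -> (d -> Bool))

Derivation:
step 1: unify b ~ (a -> (c -> c))  [subst: {-} | 1 pending]
  bind b := (a -> (c -> c))
step 2: unify (List d -> (d -> Bool)) ~ e  [subst: {b:=(a -> (c -> c))} | 0 pending]
  bind e := (List d -> (d -> Bool))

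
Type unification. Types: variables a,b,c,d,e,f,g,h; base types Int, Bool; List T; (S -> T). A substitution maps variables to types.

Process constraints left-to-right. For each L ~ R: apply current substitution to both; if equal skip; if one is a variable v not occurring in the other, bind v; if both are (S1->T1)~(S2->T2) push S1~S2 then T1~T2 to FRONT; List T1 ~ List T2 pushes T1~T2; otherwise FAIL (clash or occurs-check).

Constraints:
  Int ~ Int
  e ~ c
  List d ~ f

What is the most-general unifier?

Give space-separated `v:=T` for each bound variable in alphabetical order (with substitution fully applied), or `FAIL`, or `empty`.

Answer: e:=c f:=List d

Derivation:
step 1: unify Int ~ Int  [subst: {-} | 2 pending]
  -> identical, skip
step 2: unify e ~ c  [subst: {-} | 1 pending]
  bind e := c
step 3: unify List d ~ f  [subst: {e:=c} | 0 pending]
  bind f := List d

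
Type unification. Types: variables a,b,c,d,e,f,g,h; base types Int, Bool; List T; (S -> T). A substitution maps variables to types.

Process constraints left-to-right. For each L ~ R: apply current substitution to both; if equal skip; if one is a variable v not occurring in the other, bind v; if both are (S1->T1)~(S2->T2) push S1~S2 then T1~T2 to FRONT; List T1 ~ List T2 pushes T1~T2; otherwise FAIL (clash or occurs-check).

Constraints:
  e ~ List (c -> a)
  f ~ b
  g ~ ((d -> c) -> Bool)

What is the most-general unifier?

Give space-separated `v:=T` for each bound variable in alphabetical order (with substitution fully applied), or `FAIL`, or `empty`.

Answer: e:=List (c -> a) f:=b g:=((d -> c) -> Bool)

Derivation:
step 1: unify e ~ List (c -> a)  [subst: {-} | 2 pending]
  bind e := List (c -> a)
step 2: unify f ~ b  [subst: {e:=List (c -> a)} | 1 pending]
  bind f := b
step 3: unify g ~ ((d -> c) -> Bool)  [subst: {e:=List (c -> a), f:=b} | 0 pending]
  bind g := ((d -> c) -> Bool)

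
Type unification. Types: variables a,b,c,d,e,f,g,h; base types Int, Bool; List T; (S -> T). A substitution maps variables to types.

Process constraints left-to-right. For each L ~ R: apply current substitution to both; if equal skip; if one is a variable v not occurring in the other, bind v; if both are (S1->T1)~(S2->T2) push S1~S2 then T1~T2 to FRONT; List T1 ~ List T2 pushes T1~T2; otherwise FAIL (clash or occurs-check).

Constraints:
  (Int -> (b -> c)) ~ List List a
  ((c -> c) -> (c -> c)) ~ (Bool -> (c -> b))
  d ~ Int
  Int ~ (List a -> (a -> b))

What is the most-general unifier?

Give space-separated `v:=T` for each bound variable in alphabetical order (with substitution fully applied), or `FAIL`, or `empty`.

step 1: unify (Int -> (b -> c)) ~ List List a  [subst: {-} | 3 pending]
  clash: (Int -> (b -> c)) vs List List a

Answer: FAIL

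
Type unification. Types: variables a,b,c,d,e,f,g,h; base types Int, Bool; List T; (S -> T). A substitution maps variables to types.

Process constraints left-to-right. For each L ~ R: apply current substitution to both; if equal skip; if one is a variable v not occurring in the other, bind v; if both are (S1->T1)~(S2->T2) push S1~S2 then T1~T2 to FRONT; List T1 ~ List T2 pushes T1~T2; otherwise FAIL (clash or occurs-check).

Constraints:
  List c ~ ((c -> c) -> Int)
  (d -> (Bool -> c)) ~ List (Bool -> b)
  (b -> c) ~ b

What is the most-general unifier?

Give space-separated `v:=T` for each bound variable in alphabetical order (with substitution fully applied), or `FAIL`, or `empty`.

Answer: FAIL

Derivation:
step 1: unify List c ~ ((c -> c) -> Int)  [subst: {-} | 2 pending]
  clash: List c vs ((c -> c) -> Int)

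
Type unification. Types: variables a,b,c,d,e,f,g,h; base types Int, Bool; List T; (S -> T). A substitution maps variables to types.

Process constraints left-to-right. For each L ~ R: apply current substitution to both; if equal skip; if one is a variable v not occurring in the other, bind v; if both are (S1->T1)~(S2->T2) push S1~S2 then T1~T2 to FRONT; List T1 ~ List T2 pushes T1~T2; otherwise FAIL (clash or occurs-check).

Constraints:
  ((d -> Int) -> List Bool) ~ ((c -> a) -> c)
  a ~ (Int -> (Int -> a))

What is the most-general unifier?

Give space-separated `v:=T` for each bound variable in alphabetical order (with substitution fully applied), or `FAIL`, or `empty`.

Answer: FAIL

Derivation:
step 1: unify ((d -> Int) -> List Bool) ~ ((c -> a) -> c)  [subst: {-} | 1 pending]
  -> decompose arrow: push (d -> Int)~(c -> a), List Bool~c
step 2: unify (d -> Int) ~ (c -> a)  [subst: {-} | 2 pending]
  -> decompose arrow: push d~c, Int~a
step 3: unify d ~ c  [subst: {-} | 3 pending]
  bind d := c
step 4: unify Int ~ a  [subst: {d:=c} | 2 pending]
  bind a := Int
step 5: unify List Bool ~ c  [subst: {d:=c, a:=Int} | 1 pending]
  bind c := List Bool
step 6: unify Int ~ (Int -> (Int -> Int))  [subst: {d:=c, a:=Int, c:=List Bool} | 0 pending]
  clash: Int vs (Int -> (Int -> Int))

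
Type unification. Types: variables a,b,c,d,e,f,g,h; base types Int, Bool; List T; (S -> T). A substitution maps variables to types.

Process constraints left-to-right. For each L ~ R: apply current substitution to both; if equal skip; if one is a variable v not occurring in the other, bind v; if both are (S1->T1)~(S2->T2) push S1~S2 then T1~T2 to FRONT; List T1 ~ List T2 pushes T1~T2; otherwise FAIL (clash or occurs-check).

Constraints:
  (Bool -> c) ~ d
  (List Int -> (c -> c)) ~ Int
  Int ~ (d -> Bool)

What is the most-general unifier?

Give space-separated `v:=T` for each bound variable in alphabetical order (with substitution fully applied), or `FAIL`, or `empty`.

step 1: unify (Bool -> c) ~ d  [subst: {-} | 2 pending]
  bind d := (Bool -> c)
step 2: unify (List Int -> (c -> c)) ~ Int  [subst: {d:=(Bool -> c)} | 1 pending]
  clash: (List Int -> (c -> c)) vs Int

Answer: FAIL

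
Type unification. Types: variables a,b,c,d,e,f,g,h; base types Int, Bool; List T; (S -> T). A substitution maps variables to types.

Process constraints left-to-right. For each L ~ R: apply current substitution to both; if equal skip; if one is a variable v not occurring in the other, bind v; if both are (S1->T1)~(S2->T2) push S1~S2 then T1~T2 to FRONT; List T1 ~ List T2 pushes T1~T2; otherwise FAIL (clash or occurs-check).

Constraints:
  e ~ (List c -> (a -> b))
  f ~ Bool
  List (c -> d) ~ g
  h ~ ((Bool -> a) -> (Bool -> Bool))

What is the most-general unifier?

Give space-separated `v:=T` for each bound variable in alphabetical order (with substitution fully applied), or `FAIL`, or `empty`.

step 1: unify e ~ (List c -> (a -> b))  [subst: {-} | 3 pending]
  bind e := (List c -> (a -> b))
step 2: unify f ~ Bool  [subst: {e:=(List c -> (a -> b))} | 2 pending]
  bind f := Bool
step 3: unify List (c -> d) ~ g  [subst: {e:=(List c -> (a -> b)), f:=Bool} | 1 pending]
  bind g := List (c -> d)
step 4: unify h ~ ((Bool -> a) -> (Bool -> Bool))  [subst: {e:=(List c -> (a -> b)), f:=Bool, g:=List (c -> d)} | 0 pending]
  bind h := ((Bool -> a) -> (Bool -> Bool))

Answer: e:=(List c -> (a -> b)) f:=Bool g:=List (c -> d) h:=((Bool -> a) -> (Bool -> Bool))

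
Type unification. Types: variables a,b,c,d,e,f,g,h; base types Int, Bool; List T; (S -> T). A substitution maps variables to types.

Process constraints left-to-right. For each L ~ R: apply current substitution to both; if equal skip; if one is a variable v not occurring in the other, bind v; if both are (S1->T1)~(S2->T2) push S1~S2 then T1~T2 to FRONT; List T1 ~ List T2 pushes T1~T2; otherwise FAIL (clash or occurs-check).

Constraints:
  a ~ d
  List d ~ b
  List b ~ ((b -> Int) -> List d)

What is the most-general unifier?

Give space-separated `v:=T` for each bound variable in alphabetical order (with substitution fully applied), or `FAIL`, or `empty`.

step 1: unify a ~ d  [subst: {-} | 2 pending]
  bind a := d
step 2: unify List d ~ b  [subst: {a:=d} | 1 pending]
  bind b := List d
step 3: unify List List d ~ ((List d -> Int) -> List d)  [subst: {a:=d, b:=List d} | 0 pending]
  clash: List List d vs ((List d -> Int) -> List d)

Answer: FAIL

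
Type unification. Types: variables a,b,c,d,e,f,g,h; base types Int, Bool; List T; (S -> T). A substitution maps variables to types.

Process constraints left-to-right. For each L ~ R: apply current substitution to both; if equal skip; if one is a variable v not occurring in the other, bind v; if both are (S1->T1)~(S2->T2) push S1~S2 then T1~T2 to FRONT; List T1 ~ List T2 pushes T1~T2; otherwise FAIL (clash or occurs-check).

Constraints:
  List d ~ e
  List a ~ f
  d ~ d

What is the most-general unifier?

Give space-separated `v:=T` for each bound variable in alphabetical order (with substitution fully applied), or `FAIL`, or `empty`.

Answer: e:=List d f:=List a

Derivation:
step 1: unify List d ~ e  [subst: {-} | 2 pending]
  bind e := List d
step 2: unify List a ~ f  [subst: {e:=List d} | 1 pending]
  bind f := List a
step 3: unify d ~ d  [subst: {e:=List d, f:=List a} | 0 pending]
  -> identical, skip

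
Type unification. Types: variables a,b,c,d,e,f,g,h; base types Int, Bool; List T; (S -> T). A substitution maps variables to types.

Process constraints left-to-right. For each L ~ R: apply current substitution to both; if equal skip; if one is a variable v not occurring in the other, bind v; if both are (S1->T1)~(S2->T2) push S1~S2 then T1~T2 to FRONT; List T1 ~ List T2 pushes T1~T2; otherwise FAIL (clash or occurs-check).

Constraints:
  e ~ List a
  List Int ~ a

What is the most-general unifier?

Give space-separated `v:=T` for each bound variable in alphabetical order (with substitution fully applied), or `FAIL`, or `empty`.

Answer: a:=List Int e:=List List Int

Derivation:
step 1: unify e ~ List a  [subst: {-} | 1 pending]
  bind e := List a
step 2: unify List Int ~ a  [subst: {e:=List a} | 0 pending]
  bind a := List Int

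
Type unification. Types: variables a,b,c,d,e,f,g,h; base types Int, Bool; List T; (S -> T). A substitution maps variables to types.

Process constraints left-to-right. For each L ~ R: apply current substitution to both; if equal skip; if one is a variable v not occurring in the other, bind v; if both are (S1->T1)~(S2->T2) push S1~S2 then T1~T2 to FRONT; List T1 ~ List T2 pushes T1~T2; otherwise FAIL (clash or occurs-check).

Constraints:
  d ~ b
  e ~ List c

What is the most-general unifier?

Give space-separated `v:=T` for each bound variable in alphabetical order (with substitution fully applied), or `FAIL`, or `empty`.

Answer: d:=b e:=List c

Derivation:
step 1: unify d ~ b  [subst: {-} | 1 pending]
  bind d := b
step 2: unify e ~ List c  [subst: {d:=b} | 0 pending]
  bind e := List c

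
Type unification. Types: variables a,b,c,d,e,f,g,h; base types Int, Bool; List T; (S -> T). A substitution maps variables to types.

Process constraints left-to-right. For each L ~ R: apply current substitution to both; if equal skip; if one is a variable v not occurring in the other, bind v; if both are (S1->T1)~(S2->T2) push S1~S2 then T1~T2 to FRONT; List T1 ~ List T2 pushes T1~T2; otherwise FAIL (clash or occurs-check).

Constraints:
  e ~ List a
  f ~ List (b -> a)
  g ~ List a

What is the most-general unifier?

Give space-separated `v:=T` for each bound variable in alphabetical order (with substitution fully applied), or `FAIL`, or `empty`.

Answer: e:=List a f:=List (b -> a) g:=List a

Derivation:
step 1: unify e ~ List a  [subst: {-} | 2 pending]
  bind e := List a
step 2: unify f ~ List (b -> a)  [subst: {e:=List a} | 1 pending]
  bind f := List (b -> a)
step 3: unify g ~ List a  [subst: {e:=List a, f:=List (b -> a)} | 0 pending]
  bind g := List a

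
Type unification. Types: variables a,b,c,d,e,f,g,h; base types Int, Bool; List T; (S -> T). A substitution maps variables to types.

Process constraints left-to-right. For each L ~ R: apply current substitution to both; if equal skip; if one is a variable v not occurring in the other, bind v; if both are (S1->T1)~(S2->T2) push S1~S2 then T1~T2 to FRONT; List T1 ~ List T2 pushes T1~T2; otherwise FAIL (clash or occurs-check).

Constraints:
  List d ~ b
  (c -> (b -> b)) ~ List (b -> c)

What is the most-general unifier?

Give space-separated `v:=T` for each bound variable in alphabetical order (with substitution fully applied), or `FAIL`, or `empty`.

step 1: unify List d ~ b  [subst: {-} | 1 pending]
  bind b := List d
step 2: unify (c -> (List d -> List d)) ~ List (List d -> c)  [subst: {b:=List d} | 0 pending]
  clash: (c -> (List d -> List d)) vs List (List d -> c)

Answer: FAIL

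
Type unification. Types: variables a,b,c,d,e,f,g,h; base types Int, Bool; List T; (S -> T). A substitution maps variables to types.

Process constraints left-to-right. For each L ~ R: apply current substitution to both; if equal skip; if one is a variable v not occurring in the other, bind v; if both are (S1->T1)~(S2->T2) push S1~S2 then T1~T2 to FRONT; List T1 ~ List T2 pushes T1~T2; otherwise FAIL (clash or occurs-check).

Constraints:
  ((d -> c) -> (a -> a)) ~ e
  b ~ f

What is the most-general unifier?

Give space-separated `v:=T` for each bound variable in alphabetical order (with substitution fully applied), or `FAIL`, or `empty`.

Answer: b:=f e:=((d -> c) -> (a -> a))

Derivation:
step 1: unify ((d -> c) -> (a -> a)) ~ e  [subst: {-} | 1 pending]
  bind e := ((d -> c) -> (a -> a))
step 2: unify b ~ f  [subst: {e:=((d -> c) -> (a -> a))} | 0 pending]
  bind b := f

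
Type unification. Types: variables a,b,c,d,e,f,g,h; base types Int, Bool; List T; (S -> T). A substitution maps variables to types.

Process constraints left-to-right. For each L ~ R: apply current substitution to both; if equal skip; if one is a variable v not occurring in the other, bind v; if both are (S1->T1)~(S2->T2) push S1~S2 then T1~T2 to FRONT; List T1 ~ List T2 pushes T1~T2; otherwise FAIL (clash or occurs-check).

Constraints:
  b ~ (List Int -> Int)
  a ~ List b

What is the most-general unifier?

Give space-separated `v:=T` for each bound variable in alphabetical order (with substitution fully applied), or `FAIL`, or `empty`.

Answer: a:=List (List Int -> Int) b:=(List Int -> Int)

Derivation:
step 1: unify b ~ (List Int -> Int)  [subst: {-} | 1 pending]
  bind b := (List Int -> Int)
step 2: unify a ~ List (List Int -> Int)  [subst: {b:=(List Int -> Int)} | 0 pending]
  bind a := List (List Int -> Int)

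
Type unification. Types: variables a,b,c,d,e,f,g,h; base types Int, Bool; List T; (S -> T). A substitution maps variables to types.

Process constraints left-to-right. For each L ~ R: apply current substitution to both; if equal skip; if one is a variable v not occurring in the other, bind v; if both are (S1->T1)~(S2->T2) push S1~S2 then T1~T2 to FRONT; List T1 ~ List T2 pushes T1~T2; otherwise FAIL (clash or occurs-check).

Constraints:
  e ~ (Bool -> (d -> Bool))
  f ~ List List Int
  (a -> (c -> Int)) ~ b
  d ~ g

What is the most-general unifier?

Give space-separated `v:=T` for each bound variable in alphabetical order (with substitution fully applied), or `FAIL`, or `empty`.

step 1: unify e ~ (Bool -> (d -> Bool))  [subst: {-} | 3 pending]
  bind e := (Bool -> (d -> Bool))
step 2: unify f ~ List List Int  [subst: {e:=(Bool -> (d -> Bool))} | 2 pending]
  bind f := List List Int
step 3: unify (a -> (c -> Int)) ~ b  [subst: {e:=(Bool -> (d -> Bool)), f:=List List Int} | 1 pending]
  bind b := (a -> (c -> Int))
step 4: unify d ~ g  [subst: {e:=(Bool -> (d -> Bool)), f:=List List Int, b:=(a -> (c -> Int))} | 0 pending]
  bind d := g

Answer: b:=(a -> (c -> Int)) d:=g e:=(Bool -> (g -> Bool)) f:=List List Int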